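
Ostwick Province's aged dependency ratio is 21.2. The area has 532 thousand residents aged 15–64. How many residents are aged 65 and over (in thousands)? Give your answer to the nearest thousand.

Aged 65 and over: 113

Old-age dependency ratio = elderly / working-age × 100
21.2 = E / 532 × 100
⇒ 113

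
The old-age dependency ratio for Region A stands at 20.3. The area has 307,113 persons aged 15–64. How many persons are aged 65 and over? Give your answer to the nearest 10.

Old-age dependency ratio = elderly / working-age × 100
20.3 = E / 307,113 × 100
⇒ 62,340

Aged 65 and over: 62,340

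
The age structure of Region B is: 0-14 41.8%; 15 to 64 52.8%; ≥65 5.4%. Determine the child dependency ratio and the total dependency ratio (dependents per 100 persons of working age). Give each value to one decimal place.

Youth dependency ratio = 41.8 / 52.8 × 100 = 79.2
Total dependency ratio = (41.8 + 5.4) / 52.8 × 100 = 47.2 / 52.8 × 100 = 89.4

Youth dependency ratio: 79.2
Total dependency ratio: 89.4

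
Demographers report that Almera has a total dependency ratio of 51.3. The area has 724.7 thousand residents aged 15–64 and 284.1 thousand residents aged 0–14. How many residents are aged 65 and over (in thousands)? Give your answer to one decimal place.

Total dependency ratio = (youth + elderly) / working-age × 100
51.3 = (284.1 + E) / 724.7 × 100
⇒ 87.7

Aged 65 and over: 87.7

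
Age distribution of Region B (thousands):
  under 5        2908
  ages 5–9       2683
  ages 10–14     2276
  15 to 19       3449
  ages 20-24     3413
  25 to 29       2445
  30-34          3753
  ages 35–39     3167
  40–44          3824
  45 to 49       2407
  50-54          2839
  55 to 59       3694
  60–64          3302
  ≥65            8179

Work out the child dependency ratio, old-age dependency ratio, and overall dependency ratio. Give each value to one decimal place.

0–14: 2908 + 2683 + 2276 = 7867
15–64: 3449 + 3413 + 2445 + 3753 + 3167 + 3824 + 2407 + 2839 + 3694 + 3302 = 32293
65+: 8179
Youth dependency ratio = 7867 / 32293 × 100 = 24.4
Old-age dependency ratio = 8179 / 32293 × 100 = 25.3
Total dependency ratio = (7867 + 8179) / 32293 × 100 = 16046 / 32293 × 100 = 49.7

Youth dependency ratio: 24.4
Old-age dependency ratio: 25.3
Total dependency ratio: 49.7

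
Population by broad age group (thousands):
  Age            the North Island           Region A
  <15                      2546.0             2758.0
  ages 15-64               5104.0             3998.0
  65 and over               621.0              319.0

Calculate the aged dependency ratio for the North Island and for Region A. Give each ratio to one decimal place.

the North Island: 12.2
Region A: 8.0

the North Island: 621.0 / 5104.0 × 100 = 12.2
Region A: 319.0 / 3998.0 × 100 = 8.0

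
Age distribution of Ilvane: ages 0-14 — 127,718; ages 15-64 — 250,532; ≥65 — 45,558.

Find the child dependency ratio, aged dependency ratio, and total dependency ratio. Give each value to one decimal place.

Youth dependency ratio: 51.0
Old-age dependency ratio: 18.2
Total dependency ratio: 69.2

Youth dependency ratio = 127,718 / 250,532 × 100 = 51.0
Old-age dependency ratio = 45,558 / 250,532 × 100 = 18.2
Total dependency ratio = (127,718 + 45,558) / 250,532 × 100 = 173,276 / 250,532 × 100 = 69.2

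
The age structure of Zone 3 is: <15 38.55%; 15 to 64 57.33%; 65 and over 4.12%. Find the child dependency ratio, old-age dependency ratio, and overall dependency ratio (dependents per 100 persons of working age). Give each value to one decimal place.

Youth dependency ratio: 67.2
Old-age dependency ratio: 7.2
Total dependency ratio: 74.4

Youth dependency ratio = 38.55 / 57.33 × 100 = 67.2
Old-age dependency ratio = 4.12 / 57.33 × 100 = 7.2
Total dependency ratio = (38.55 + 4.12) / 57.33 × 100 = 42.67 / 57.33 × 100 = 74.4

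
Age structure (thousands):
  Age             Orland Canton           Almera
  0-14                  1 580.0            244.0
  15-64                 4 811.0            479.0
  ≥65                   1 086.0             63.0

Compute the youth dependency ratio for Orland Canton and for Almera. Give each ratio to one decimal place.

Orland Canton: 1 580.0 / 4 811.0 × 100 = 32.8
Almera: 244.0 / 479.0 × 100 = 50.9

Orland Canton: 32.8
Almera: 50.9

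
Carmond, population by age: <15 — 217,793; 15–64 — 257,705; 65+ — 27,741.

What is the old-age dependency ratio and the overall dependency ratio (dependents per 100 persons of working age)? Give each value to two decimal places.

Old-age dependency ratio: 10.76
Total dependency ratio: 95.28

Old-age dependency ratio = 27,741 / 257,705 × 100 = 10.76
Total dependency ratio = (217,793 + 27,741) / 257,705 × 100 = 245,534 / 257,705 × 100 = 95.28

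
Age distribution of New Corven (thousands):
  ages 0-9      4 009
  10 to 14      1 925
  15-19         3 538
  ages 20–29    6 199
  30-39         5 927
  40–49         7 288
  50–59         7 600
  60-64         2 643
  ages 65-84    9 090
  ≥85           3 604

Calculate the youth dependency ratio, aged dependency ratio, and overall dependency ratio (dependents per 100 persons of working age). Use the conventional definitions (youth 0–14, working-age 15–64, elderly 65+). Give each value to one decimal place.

Youth dependency ratio: 17.9
Old-age dependency ratio: 38.2
Total dependency ratio: 56.1

0–14: 4 009 + 1 925 = 5 934
15–64: 3 538 + 6 199 + 5 927 + 7 288 + 7 600 + 2 643 = 33 195
65+: 9 090 + 3 604 = 12 694
Youth dependency ratio = 5 934 / 33 195 × 100 = 17.9
Old-age dependency ratio = 12 694 / 33 195 × 100 = 38.2
Total dependency ratio = (5 934 + 12 694) / 33 195 × 100 = 18 628 / 33 195 × 100 = 56.1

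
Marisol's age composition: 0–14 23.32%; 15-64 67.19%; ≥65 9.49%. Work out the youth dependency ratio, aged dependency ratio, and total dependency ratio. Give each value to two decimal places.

Youth dependency ratio: 34.71
Old-age dependency ratio: 14.12
Total dependency ratio: 48.83

Youth dependency ratio = 23.32 / 67.19 × 100 = 34.71
Old-age dependency ratio = 9.49 / 67.19 × 100 = 14.12
Total dependency ratio = (23.32 + 9.49) / 67.19 × 100 = 32.81 / 67.19 × 100 = 48.83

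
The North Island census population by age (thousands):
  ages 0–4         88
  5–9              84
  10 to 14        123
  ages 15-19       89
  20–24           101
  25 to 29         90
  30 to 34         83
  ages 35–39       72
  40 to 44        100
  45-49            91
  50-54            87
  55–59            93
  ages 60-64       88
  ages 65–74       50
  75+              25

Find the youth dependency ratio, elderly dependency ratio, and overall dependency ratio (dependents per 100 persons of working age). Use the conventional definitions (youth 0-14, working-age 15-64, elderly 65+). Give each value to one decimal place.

Youth dependency ratio: 33.0
Old-age dependency ratio: 8.4
Total dependency ratio: 41.4

0–14: 88 + 84 + 123 = 295
15–64: 89 + 101 + 90 + 83 + 72 + 100 + 91 + 87 + 93 + 88 = 894
65+: 50 + 25 = 75
Youth dependency ratio = 295 / 894 × 100 = 33.0
Old-age dependency ratio = 75 / 894 × 100 = 8.4
Total dependency ratio = (295 + 75) / 894 × 100 = 370 / 894 × 100 = 41.4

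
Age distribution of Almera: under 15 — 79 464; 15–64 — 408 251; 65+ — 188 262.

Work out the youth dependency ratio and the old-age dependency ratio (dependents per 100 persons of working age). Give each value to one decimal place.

Youth dependency ratio: 19.5
Old-age dependency ratio: 46.1

Youth dependency ratio = 79 464 / 408 251 × 100 = 19.5
Old-age dependency ratio = 188 262 / 408 251 × 100 = 46.1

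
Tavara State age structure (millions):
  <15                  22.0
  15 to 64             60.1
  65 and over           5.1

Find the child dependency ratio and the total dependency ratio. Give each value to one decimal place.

Youth dependency ratio: 36.6
Total dependency ratio: 45.1

Youth dependency ratio = 22.0 / 60.1 × 100 = 36.6
Total dependency ratio = (22.0 + 5.1) / 60.1 × 100 = 27.1 / 60.1 × 100 = 45.1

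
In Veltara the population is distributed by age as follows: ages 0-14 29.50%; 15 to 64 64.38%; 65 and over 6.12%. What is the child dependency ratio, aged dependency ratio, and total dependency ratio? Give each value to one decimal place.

Youth dependency ratio: 45.8
Old-age dependency ratio: 9.5
Total dependency ratio: 55.3

Youth dependency ratio = 29.50 / 64.38 × 100 = 45.8
Old-age dependency ratio = 6.12 / 64.38 × 100 = 9.5
Total dependency ratio = (29.50 + 6.12) / 64.38 × 100 = 35.62 / 64.38 × 100 = 55.3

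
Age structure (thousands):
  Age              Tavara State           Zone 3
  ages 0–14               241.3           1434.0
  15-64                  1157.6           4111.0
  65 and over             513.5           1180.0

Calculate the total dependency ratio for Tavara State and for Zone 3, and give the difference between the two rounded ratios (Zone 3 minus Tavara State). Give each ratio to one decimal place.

Tavara State: 65.2
Zone 3: 63.6
Difference: -1.6

Tavara State: (241.3 + 513.5) / 1157.6 × 100 = 754.8 / 1157.6 × 100 = 65.2
Zone 3: (1434.0 + 1180.0) / 4111.0 × 100 = 2614.0 / 4111.0 × 100 = 63.6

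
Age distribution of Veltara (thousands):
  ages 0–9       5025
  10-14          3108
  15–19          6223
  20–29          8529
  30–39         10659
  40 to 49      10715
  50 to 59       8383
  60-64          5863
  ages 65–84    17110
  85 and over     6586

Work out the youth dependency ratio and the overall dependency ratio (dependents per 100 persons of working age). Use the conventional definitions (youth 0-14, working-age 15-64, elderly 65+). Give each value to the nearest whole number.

Youth dependency ratio: 16
Total dependency ratio: 63

0–14: 5025 + 3108 = 8133
15–64: 6223 + 8529 + 10659 + 10715 + 8383 + 5863 = 50372
65+: 17110 + 6586 = 23696
Youth dependency ratio = 8133 / 50372 × 100 = 16
Total dependency ratio = (8133 + 23696) / 50372 × 100 = 31829 / 50372 × 100 = 63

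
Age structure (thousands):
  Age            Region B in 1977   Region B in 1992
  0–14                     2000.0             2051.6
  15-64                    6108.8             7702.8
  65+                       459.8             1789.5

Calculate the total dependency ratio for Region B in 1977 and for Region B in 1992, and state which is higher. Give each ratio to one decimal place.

Region B in 1977: (2000.0 + 459.8) / 6108.8 × 100 = 2459.8 / 6108.8 × 100 = 40.3
Region B in 1992: (2051.6 + 1789.5) / 7702.8 × 100 = 3841.1 / 7702.8 × 100 = 49.9

Region B in 1977: 40.3
Region B in 1992: 49.9
Higher: Region B in 1992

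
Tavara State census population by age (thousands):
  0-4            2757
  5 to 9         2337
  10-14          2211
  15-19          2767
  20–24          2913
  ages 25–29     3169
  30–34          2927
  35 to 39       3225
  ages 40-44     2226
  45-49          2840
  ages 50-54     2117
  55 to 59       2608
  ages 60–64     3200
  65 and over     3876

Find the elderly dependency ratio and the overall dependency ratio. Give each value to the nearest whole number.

0–14: 2757 + 2337 + 2211 = 7305
15–64: 2767 + 2913 + 3169 + 2927 + 3225 + 2226 + 2840 + 2117 + 2608 + 3200 = 27992
65+: 3876
Old-age dependency ratio = 3876 / 27992 × 100 = 14
Total dependency ratio = (7305 + 3876) / 27992 × 100 = 11181 / 27992 × 100 = 40

Old-age dependency ratio: 14
Total dependency ratio: 40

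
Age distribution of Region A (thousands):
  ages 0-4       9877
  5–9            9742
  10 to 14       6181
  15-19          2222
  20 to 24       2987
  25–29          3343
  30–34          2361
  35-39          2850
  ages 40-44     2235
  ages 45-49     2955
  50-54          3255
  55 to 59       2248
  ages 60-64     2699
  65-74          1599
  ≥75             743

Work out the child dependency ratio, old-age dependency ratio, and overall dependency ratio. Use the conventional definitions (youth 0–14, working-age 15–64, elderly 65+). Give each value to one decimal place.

Youth dependency ratio: 95.0
Old-age dependency ratio: 8.6
Total dependency ratio: 103.6

0–14: 9877 + 9742 + 6181 = 25800
15–64: 2222 + 2987 + 3343 + 2361 + 2850 + 2235 + 2955 + 3255 + 2248 + 2699 = 27155
65+: 1599 + 743 = 2342
Youth dependency ratio = 25800 / 27155 × 100 = 95.0
Old-age dependency ratio = 2342 / 27155 × 100 = 8.6
Total dependency ratio = (25800 + 2342) / 27155 × 100 = 28142 / 27155 × 100 = 103.6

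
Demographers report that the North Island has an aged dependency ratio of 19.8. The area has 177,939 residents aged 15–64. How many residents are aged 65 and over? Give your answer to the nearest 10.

Aged 65 and over: 35,230

Old-age dependency ratio = elderly / working-age × 100
19.8 = E / 177,939 × 100
⇒ 35,230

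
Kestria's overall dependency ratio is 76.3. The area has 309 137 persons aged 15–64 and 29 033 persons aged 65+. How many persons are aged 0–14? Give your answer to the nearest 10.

Total dependency ratio = (youth + elderly) / working-age × 100
76.3 = (Y + 29 033) / 309 137 × 100
⇒ 206 840

Aged 0–14: 206 840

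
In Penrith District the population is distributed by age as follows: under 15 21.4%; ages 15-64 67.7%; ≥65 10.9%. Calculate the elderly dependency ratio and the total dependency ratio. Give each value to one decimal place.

Old-age dependency ratio: 16.1
Total dependency ratio: 47.7

Old-age dependency ratio = 10.9 / 67.7 × 100 = 16.1
Total dependency ratio = (21.4 + 10.9) / 67.7 × 100 = 32.3 / 67.7 × 100 = 47.7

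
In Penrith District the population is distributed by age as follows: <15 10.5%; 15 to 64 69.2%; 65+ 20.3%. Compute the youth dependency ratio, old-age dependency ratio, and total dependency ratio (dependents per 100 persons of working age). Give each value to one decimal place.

Youth dependency ratio = 10.5 / 69.2 × 100 = 15.2
Old-age dependency ratio = 20.3 / 69.2 × 100 = 29.3
Total dependency ratio = (10.5 + 20.3) / 69.2 × 100 = 30.8 / 69.2 × 100 = 44.5

Youth dependency ratio: 15.2
Old-age dependency ratio: 29.3
Total dependency ratio: 44.5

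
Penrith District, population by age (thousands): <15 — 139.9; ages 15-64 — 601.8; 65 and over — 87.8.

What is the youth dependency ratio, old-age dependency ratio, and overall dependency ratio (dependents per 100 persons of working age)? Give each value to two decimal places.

Youth dependency ratio = 139.9 / 601.8 × 100 = 23.25
Old-age dependency ratio = 87.8 / 601.8 × 100 = 14.59
Total dependency ratio = (139.9 + 87.8) / 601.8 × 100 = 227.7 / 601.8 × 100 = 37.84

Youth dependency ratio: 23.25
Old-age dependency ratio: 14.59
Total dependency ratio: 37.84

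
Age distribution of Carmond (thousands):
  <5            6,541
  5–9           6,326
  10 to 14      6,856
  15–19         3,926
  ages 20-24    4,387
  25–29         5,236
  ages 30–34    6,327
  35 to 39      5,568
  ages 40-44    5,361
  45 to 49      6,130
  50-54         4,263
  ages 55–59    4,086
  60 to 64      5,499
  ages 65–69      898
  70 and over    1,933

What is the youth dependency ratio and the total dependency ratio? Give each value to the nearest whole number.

Youth dependency ratio: 39
Total dependency ratio: 44

0–14: 6,541 + 6,326 + 6,856 = 19,723
15–64: 3,926 + 4,387 + 5,236 + 6,327 + 5,568 + 5,361 + 6,130 + 4,263 + 4,086 + 5,499 = 50,783
65+: 898 + 1,933 = 2,831
Youth dependency ratio = 19,723 / 50,783 × 100 = 39
Total dependency ratio = (19,723 + 2,831) / 50,783 × 100 = 22,554 / 50,783 × 100 = 44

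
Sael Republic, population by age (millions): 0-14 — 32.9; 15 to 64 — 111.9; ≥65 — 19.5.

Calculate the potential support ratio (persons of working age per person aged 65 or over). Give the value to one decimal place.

Potential support ratio: 5.7

Potential support ratio = 111.9 / 19.5 = 5.7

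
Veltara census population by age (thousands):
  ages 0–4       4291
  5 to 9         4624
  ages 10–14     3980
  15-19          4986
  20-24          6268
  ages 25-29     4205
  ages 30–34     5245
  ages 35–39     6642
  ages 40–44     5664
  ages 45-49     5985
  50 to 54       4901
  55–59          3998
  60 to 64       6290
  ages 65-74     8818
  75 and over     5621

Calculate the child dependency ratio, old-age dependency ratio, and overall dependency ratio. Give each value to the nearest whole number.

Youth dependency ratio: 24
Old-age dependency ratio: 27
Total dependency ratio: 50

0–14: 4291 + 4624 + 3980 = 12895
15–64: 4986 + 6268 + 4205 + 5245 + 6642 + 5664 + 5985 + 4901 + 3998 + 6290 = 54184
65+: 8818 + 5621 = 14439
Youth dependency ratio = 12895 / 54184 × 100 = 24
Old-age dependency ratio = 14439 / 54184 × 100 = 27
Total dependency ratio = (12895 + 14439) / 54184 × 100 = 27334 / 54184 × 100 = 50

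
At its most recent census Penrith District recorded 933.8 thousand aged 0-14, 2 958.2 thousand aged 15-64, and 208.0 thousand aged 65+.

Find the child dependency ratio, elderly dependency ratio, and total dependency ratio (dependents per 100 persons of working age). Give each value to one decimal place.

Youth dependency ratio = 933.8 / 2 958.2 × 100 = 31.6
Old-age dependency ratio = 208.0 / 2 958.2 × 100 = 7.0
Total dependency ratio = (933.8 + 208.0) / 2 958.2 × 100 = 1 141.8 / 2 958.2 × 100 = 38.6

Youth dependency ratio: 31.6
Old-age dependency ratio: 7.0
Total dependency ratio: 38.6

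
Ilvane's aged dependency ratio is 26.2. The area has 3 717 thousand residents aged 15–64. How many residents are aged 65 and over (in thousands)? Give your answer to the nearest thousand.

Aged 65 and over: 974

Old-age dependency ratio = elderly / working-age × 100
26.2 = E / 3 717 × 100
⇒ 974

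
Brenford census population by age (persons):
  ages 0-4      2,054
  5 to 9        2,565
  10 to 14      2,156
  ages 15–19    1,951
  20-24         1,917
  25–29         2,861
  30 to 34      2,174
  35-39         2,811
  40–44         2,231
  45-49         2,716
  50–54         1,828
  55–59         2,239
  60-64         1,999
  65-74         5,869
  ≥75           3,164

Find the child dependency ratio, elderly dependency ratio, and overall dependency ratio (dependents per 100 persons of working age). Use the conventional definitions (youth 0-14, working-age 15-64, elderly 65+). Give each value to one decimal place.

Youth dependency ratio: 29.8
Old-age dependency ratio: 39.7
Total dependency ratio: 69.6

0–14: 2,054 + 2,565 + 2,156 = 6,775
15–64: 1,951 + 1,917 + 2,861 + 2,174 + 2,811 + 2,231 + 2,716 + 1,828 + 2,239 + 1,999 = 22,727
65+: 5,869 + 3,164 = 9,033
Youth dependency ratio = 6,775 / 22,727 × 100 = 29.8
Old-age dependency ratio = 9,033 / 22,727 × 100 = 39.7
Total dependency ratio = (6,775 + 9,033) / 22,727 × 100 = 15,808 / 22,727 × 100 = 69.6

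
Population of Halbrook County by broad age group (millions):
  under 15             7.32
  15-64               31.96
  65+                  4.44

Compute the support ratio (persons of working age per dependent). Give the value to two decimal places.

Support ratio = 31.96 / (7.32 + 4.44) = 31.96 / 11.76 = 2.72

Support ratio: 2.72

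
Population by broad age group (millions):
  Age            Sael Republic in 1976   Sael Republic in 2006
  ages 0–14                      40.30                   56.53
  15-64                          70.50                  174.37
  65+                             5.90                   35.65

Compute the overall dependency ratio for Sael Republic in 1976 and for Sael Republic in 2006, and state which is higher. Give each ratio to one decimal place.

Sael Republic in 1976: (40.30 + 5.90) / 70.50 × 100 = 46.20 / 70.50 × 100 = 65.5
Sael Republic in 2006: (56.53 + 35.65) / 174.37 × 100 = 92.18 / 174.37 × 100 = 52.9

Sael Republic in 1976: 65.5
Sael Republic in 2006: 52.9
Higher: Sael Republic in 1976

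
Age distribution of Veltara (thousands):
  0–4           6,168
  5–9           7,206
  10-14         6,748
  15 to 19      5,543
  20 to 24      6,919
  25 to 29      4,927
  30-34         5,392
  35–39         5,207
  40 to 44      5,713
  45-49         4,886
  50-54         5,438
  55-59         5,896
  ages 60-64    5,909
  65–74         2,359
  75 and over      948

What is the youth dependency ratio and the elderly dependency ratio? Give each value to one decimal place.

0–14: 6,168 + 7,206 + 6,748 = 20,122
15–64: 5,543 + 6,919 + 4,927 + 5,392 + 5,207 + 5,713 + 4,886 + 5,438 + 5,896 + 5,909 = 55,830
65+: 2,359 + 948 = 3,307
Youth dependency ratio = 20,122 / 55,830 × 100 = 36.0
Old-age dependency ratio = 3,307 / 55,830 × 100 = 5.9

Youth dependency ratio: 36.0
Old-age dependency ratio: 5.9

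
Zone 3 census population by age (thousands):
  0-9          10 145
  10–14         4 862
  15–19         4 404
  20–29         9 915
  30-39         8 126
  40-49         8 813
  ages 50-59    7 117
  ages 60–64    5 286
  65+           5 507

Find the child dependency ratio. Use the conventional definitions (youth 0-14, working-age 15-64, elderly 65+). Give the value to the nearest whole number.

Youth dependency ratio: 34

0–14: 10 145 + 4 862 = 15 007
15–64: 4 404 + 9 915 + 8 126 + 8 813 + 7 117 + 5 286 = 43 661
65+: 5 507
Youth dependency ratio = 15 007 / 43 661 × 100 = 34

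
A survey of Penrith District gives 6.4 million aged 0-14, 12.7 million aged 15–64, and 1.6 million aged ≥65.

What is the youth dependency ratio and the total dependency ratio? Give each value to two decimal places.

Youth dependency ratio: 50.39
Total dependency ratio: 62.99

Youth dependency ratio = 6.4 / 12.7 × 100 = 50.39
Total dependency ratio = (6.4 + 1.6) / 12.7 × 100 = 8.0 / 12.7 × 100 = 62.99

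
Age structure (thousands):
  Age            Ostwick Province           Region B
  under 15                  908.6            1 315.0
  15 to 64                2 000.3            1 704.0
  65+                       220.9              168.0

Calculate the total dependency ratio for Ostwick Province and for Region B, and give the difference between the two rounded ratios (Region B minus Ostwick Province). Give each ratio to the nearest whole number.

Ostwick Province: 56
Region B: 87
Difference: +31

Ostwick Province: (908.6 + 220.9) / 2 000.3 × 100 = 1 129.5 / 2 000.3 × 100 = 56
Region B: (1 315.0 + 168.0) / 1 704.0 × 100 = 1 483.0 / 1 704.0 × 100 = 87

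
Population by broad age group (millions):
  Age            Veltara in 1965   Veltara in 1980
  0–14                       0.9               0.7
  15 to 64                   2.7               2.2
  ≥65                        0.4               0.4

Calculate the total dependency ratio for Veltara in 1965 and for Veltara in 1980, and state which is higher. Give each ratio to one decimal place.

Veltara in 1965: (0.9 + 0.4) / 2.7 × 100 = 1.3 / 2.7 × 100 = 48.1
Veltara in 1980: (0.7 + 0.4) / 2.2 × 100 = 1.1 / 2.2 × 100 = 50.0

Veltara in 1965: 48.1
Veltara in 1980: 50.0
Higher: Veltara in 1980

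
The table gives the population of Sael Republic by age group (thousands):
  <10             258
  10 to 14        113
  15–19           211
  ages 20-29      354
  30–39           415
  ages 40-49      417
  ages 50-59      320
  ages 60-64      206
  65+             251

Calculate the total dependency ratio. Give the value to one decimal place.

Total dependency ratio: 32.3

0–14: 258 + 113 = 371
15–64: 211 + 354 + 415 + 417 + 320 + 206 = 1 923
65+: 251
Total dependency ratio = (371 + 251) / 1 923 × 100 = 622 / 1 923 × 100 = 32.3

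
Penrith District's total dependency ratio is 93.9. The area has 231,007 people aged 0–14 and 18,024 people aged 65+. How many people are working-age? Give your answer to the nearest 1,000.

Total dependency ratio = (youth + elderly) / working-age × 100
93.9 = (231,007 + 18,024) / W × 100
⇒ 265,000

Working-age: 265,000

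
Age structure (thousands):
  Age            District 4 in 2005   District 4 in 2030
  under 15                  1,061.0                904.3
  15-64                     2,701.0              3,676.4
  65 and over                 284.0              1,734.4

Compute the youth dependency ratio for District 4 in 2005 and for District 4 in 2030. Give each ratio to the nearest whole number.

District 4 in 2005: 39
District 4 in 2030: 25

District 4 in 2005: 1,061.0 / 2,701.0 × 100 = 39
District 4 in 2030: 904.3 / 3,676.4 × 100 = 25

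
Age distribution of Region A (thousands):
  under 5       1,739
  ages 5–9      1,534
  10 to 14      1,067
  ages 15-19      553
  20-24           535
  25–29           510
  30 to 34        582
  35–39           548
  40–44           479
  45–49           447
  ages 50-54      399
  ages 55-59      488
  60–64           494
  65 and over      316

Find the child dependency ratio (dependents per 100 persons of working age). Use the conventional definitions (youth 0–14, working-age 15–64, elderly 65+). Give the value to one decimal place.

0–14: 1,739 + 1,534 + 1,067 = 4,340
15–64: 553 + 535 + 510 + 582 + 548 + 479 + 447 + 399 + 488 + 494 = 5,035
65+: 316
Youth dependency ratio = 4,340 / 5,035 × 100 = 86.2

Youth dependency ratio: 86.2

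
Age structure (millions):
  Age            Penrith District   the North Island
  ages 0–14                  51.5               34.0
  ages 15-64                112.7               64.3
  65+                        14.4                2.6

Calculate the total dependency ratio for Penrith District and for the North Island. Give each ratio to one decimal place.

Penrith District: (51.5 + 14.4) / 112.7 × 100 = 65.9 / 112.7 × 100 = 58.5
the North Island: (34.0 + 2.6) / 64.3 × 100 = 36.6 / 64.3 × 100 = 56.9

Penrith District: 58.5
the North Island: 56.9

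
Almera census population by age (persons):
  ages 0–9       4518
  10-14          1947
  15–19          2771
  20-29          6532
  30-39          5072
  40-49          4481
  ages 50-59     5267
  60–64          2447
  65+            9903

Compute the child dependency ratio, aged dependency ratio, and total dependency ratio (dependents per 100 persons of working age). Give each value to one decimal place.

0–14: 4518 + 1947 = 6465
15–64: 2771 + 6532 + 5072 + 4481 + 5267 + 2447 = 26570
65+: 9903
Youth dependency ratio = 6465 / 26570 × 100 = 24.3
Old-age dependency ratio = 9903 / 26570 × 100 = 37.3
Total dependency ratio = (6465 + 9903) / 26570 × 100 = 16368 / 26570 × 100 = 61.6

Youth dependency ratio: 24.3
Old-age dependency ratio: 37.3
Total dependency ratio: 61.6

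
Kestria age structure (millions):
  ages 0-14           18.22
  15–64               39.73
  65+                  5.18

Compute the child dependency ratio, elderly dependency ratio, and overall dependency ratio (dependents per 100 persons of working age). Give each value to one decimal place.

Youth dependency ratio = 18.22 / 39.73 × 100 = 45.9
Old-age dependency ratio = 5.18 / 39.73 × 100 = 13.0
Total dependency ratio = (18.22 + 5.18) / 39.73 × 100 = 23.40 / 39.73 × 100 = 58.9

Youth dependency ratio: 45.9
Old-age dependency ratio: 13.0
Total dependency ratio: 58.9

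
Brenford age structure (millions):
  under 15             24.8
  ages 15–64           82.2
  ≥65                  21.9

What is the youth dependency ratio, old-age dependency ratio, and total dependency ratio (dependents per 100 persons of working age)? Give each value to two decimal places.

Youth dependency ratio: 30.17
Old-age dependency ratio: 26.64
Total dependency ratio: 56.81

Youth dependency ratio = 24.8 / 82.2 × 100 = 30.17
Old-age dependency ratio = 21.9 / 82.2 × 100 = 26.64
Total dependency ratio = (24.8 + 21.9) / 82.2 × 100 = 46.7 / 82.2 × 100 = 56.81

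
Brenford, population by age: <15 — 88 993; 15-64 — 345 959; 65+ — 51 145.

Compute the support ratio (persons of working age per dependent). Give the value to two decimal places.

Support ratio: 2.47

Support ratio = 345 959 / (88 993 + 51 145) = 345 959 / 140 138 = 2.47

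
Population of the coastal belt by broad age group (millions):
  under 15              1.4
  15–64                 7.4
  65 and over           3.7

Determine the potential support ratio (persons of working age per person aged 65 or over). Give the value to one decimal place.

Potential support ratio = 7.4 / 3.7 = 2.0

Potential support ratio: 2.0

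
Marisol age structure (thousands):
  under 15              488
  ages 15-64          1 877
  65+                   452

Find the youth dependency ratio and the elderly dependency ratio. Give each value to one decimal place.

Youth dependency ratio = 488 / 1 877 × 100 = 26.0
Old-age dependency ratio = 452 / 1 877 × 100 = 24.1

Youth dependency ratio: 26.0
Old-age dependency ratio: 24.1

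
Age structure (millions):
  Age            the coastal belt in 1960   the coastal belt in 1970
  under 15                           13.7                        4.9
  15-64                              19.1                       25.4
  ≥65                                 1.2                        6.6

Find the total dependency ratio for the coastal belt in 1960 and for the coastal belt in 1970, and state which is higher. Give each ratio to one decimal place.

the coastal belt in 1960: (13.7 + 1.2) / 19.1 × 100 = 14.9 / 19.1 × 100 = 78.0
the coastal belt in 1970: (4.9 + 6.6) / 25.4 × 100 = 11.5 / 25.4 × 100 = 45.3

the coastal belt in 1960: 78.0
the coastal belt in 1970: 45.3
Higher: the coastal belt in 1960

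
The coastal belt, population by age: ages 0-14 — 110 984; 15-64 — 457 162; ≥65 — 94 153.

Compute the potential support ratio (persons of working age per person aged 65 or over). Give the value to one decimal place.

Potential support ratio = 457 162 / 94 153 = 4.9

Potential support ratio: 4.9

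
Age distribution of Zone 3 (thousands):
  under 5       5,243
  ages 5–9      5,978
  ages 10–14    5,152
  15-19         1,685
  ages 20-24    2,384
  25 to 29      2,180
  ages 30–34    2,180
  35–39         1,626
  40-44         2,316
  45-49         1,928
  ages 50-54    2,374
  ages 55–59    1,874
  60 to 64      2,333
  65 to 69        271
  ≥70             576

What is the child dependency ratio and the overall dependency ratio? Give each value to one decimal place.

Youth dependency ratio: 78.4
Total dependency ratio: 82.5

0–14: 5,243 + 5,978 + 5,152 = 16,373
15–64: 1,685 + 2,384 + 2,180 + 2,180 + 1,626 + 2,316 + 1,928 + 2,374 + 1,874 + 2,333 = 20,880
65+: 271 + 576 = 847
Youth dependency ratio = 16,373 / 20,880 × 100 = 78.4
Total dependency ratio = (16,373 + 847) / 20,880 × 100 = 17,220 / 20,880 × 100 = 82.5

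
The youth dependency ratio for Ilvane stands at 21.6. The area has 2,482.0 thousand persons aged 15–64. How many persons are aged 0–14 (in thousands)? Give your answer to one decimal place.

Youth dependency ratio = youth / working-age × 100
21.6 = Y / 2,482.0 × 100
⇒ 536.1

Aged 0–14: 536.1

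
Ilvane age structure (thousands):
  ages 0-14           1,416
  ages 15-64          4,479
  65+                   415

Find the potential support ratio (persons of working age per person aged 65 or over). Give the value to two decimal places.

Potential support ratio: 10.79

Potential support ratio = 4,479 / 415 = 10.79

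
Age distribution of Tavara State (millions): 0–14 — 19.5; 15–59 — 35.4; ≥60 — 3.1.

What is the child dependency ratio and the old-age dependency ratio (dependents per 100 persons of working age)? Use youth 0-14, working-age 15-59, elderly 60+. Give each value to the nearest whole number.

Youth dependency ratio: 55
Old-age dependency ratio: 9

Youth dependency ratio = 19.5 / 35.4 × 100 = 55
Old-age dependency ratio = 3.1 / 35.4 × 100 = 9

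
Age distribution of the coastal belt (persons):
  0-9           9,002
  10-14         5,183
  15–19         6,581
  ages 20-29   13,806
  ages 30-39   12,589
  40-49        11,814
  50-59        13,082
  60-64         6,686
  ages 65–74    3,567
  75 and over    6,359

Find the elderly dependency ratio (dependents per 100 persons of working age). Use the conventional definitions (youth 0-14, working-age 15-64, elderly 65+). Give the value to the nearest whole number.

0–14: 9,002 + 5,183 = 14,185
15–64: 6,581 + 13,806 + 12,589 + 11,814 + 13,082 + 6,686 = 64,558
65+: 3,567 + 6,359 = 9,926
Old-age dependency ratio = 9,926 / 64,558 × 100 = 15

Old-age dependency ratio: 15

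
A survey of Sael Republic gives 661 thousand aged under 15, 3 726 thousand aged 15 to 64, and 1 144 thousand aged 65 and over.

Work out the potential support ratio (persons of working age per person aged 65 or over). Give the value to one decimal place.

Potential support ratio: 3.3

Potential support ratio = 3 726 / 1 144 = 3.3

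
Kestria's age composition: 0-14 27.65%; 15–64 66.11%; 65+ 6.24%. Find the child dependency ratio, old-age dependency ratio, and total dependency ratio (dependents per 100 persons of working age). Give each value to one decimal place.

Youth dependency ratio: 41.8
Old-age dependency ratio: 9.4
Total dependency ratio: 51.3

Youth dependency ratio = 27.65 / 66.11 × 100 = 41.8
Old-age dependency ratio = 6.24 / 66.11 × 100 = 9.4
Total dependency ratio = (27.65 + 6.24) / 66.11 × 100 = 33.89 / 66.11 × 100 = 51.3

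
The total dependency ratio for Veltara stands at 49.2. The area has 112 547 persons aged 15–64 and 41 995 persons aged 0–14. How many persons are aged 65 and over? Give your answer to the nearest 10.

Total dependency ratio = (youth + elderly) / working-age × 100
49.2 = (41 995 + E) / 112 547 × 100
⇒ 13 380

Aged 65 and over: 13 380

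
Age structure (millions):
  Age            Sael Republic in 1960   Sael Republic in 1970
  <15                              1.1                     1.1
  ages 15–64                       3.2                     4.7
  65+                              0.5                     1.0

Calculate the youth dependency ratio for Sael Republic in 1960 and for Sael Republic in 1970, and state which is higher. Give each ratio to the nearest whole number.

Sael Republic in 1960: 1.1 / 3.2 × 100 = 34
Sael Republic in 1970: 1.1 / 4.7 × 100 = 23

Sael Republic in 1960: 34
Sael Republic in 1970: 23
Higher: Sael Republic in 1960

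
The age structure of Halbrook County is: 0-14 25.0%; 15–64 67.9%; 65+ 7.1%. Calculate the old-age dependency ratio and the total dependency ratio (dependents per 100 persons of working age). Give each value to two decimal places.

Old-age dependency ratio = 7.1 / 67.9 × 100 = 10.46
Total dependency ratio = (25.0 + 7.1) / 67.9 × 100 = 32.1 / 67.9 × 100 = 47.28

Old-age dependency ratio: 10.46
Total dependency ratio: 47.28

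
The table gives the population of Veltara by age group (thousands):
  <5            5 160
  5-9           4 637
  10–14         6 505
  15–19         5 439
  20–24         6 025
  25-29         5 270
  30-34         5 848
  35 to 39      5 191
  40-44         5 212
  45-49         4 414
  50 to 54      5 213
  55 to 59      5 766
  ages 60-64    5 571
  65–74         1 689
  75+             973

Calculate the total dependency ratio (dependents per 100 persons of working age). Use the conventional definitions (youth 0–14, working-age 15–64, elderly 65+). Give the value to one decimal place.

0–14: 5 160 + 4 637 + 6 505 = 16 302
15–64: 5 439 + 6 025 + 5 270 + 5 848 + 5 191 + 5 212 + 4 414 + 5 213 + 5 766 + 5 571 = 53 949
65+: 1 689 + 973 = 2 662
Total dependency ratio = (16 302 + 2 662) / 53 949 × 100 = 18 964 / 53 949 × 100 = 35.2

Total dependency ratio: 35.2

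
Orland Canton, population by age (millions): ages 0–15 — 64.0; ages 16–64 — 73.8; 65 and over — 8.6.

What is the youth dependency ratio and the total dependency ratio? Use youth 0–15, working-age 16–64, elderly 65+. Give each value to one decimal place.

Youth dependency ratio = 64.0 / 73.8 × 100 = 86.7
Total dependency ratio = (64.0 + 8.6) / 73.8 × 100 = 72.6 / 73.8 × 100 = 98.4

Youth dependency ratio: 86.7
Total dependency ratio: 98.4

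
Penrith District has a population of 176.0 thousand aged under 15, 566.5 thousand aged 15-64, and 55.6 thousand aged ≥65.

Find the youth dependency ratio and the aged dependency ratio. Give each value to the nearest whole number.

Youth dependency ratio: 31
Old-age dependency ratio: 10

Youth dependency ratio = 176.0 / 566.5 × 100 = 31
Old-age dependency ratio = 55.6 / 566.5 × 100 = 10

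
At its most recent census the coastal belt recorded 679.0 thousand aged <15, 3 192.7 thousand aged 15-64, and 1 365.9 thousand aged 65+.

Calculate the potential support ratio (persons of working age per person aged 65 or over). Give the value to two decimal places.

Potential support ratio: 2.34

Potential support ratio = 3 192.7 / 1 365.9 = 2.34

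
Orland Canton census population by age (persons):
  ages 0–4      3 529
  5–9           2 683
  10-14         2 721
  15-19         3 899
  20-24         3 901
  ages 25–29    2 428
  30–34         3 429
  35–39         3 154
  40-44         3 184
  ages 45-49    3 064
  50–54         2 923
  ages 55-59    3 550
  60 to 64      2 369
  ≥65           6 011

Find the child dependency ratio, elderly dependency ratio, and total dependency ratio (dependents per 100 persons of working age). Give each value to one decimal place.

0–14: 3 529 + 2 683 + 2 721 = 8 933
15–64: 3 899 + 3 901 + 2 428 + 3 429 + 3 154 + 3 184 + 3 064 + 2 923 + 3 550 + 2 369 = 31 901
65+: 6 011
Youth dependency ratio = 8 933 / 31 901 × 100 = 28.0
Old-age dependency ratio = 6 011 / 31 901 × 100 = 18.8
Total dependency ratio = (8 933 + 6 011) / 31 901 × 100 = 14 944 / 31 901 × 100 = 46.8

Youth dependency ratio: 28.0
Old-age dependency ratio: 18.8
Total dependency ratio: 46.8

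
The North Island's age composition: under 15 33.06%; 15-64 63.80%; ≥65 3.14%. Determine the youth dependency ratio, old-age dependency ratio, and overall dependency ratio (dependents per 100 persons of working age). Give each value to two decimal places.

Youth dependency ratio = 33.06 / 63.80 × 100 = 51.82
Old-age dependency ratio = 3.14 / 63.80 × 100 = 4.92
Total dependency ratio = (33.06 + 3.14) / 63.80 × 100 = 36.20 / 63.80 × 100 = 56.74

Youth dependency ratio: 51.82
Old-age dependency ratio: 4.92
Total dependency ratio: 56.74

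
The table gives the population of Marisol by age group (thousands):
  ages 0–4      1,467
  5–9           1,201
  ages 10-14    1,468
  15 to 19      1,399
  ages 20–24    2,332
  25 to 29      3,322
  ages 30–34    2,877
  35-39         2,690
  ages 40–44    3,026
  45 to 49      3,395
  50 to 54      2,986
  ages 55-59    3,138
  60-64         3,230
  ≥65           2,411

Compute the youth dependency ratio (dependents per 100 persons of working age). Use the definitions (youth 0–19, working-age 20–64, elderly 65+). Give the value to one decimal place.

Youth dependency ratio: 20.5

0–19: 1,467 + 1,201 + 1,468 + 1,399 = 5,535
20–64: 2,332 + 3,322 + 2,877 + 2,690 + 3,026 + 3,395 + 2,986 + 3,138 + 3,230 = 26,996
65+: 2,411
Youth dependency ratio = 5,535 / 26,996 × 100 = 20.5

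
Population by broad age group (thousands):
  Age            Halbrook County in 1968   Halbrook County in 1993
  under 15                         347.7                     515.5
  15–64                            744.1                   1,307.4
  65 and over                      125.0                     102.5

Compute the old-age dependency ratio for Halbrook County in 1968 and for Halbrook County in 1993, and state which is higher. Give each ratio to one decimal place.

Halbrook County in 1968: 125.0 / 744.1 × 100 = 16.8
Halbrook County in 1993: 102.5 / 1,307.4 × 100 = 7.8

Halbrook County in 1968: 16.8
Halbrook County in 1993: 7.8
Higher: Halbrook County in 1968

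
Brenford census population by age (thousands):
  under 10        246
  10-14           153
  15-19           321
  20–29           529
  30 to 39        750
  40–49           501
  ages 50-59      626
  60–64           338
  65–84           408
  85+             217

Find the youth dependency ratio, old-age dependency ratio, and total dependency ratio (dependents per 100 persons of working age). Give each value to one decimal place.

Youth dependency ratio: 13.0
Old-age dependency ratio: 20.4
Total dependency ratio: 33.4

0–14: 246 + 153 = 399
15–64: 321 + 529 + 750 + 501 + 626 + 338 = 3,065
65+: 408 + 217 = 625
Youth dependency ratio = 399 / 3,065 × 100 = 13.0
Old-age dependency ratio = 625 / 3,065 × 100 = 20.4
Total dependency ratio = (399 + 625) / 3,065 × 100 = 1,024 / 3,065 × 100 = 33.4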